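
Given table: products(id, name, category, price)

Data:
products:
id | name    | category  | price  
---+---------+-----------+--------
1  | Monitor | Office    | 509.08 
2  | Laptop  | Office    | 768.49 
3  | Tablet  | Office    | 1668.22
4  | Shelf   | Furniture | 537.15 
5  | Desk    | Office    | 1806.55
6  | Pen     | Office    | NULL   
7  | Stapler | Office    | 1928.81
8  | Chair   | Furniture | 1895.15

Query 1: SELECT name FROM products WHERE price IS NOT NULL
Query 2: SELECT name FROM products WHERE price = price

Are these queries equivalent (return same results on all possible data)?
Yes, equivalent

Both queries return: [('Chair',), ('Desk',), ('Laptop',), ('Monitor',), ('Shelf',), ('Stapler',), ('Tablet',)]

Reason: IS NOT NULL vs self-equality (both exclude NULLs)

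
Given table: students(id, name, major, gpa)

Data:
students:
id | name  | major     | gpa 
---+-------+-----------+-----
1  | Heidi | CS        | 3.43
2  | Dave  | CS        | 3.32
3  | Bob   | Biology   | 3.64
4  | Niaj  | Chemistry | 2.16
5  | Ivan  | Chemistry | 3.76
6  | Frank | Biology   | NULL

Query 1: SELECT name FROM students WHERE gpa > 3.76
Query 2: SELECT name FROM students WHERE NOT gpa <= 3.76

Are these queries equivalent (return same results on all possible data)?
Yes, equivalent

Both queries return: []

Reason: Both filter gpa > 3.76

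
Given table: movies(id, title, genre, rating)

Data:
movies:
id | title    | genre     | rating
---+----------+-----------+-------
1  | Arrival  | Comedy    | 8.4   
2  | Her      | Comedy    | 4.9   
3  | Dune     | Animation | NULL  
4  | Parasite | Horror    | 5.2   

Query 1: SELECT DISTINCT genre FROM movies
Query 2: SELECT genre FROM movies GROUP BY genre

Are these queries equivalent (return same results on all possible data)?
Yes, equivalent

Both queries return: [('Animation',), ('Comedy',), ('Horror',)]

Reason: Both get unique genres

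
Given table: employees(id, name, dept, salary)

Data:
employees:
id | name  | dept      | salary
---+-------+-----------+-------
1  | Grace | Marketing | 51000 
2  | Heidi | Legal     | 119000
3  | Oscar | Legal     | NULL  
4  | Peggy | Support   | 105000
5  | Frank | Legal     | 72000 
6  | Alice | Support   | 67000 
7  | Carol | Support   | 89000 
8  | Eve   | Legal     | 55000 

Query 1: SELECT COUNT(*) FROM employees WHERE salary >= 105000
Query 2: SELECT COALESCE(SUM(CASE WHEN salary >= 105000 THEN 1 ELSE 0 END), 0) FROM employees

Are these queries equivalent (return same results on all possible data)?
Yes, equivalent

Both queries return: [(2,)]

Reason: COUNT with WHERE vs conditional SUM (COALESCE handles empty-table NULL)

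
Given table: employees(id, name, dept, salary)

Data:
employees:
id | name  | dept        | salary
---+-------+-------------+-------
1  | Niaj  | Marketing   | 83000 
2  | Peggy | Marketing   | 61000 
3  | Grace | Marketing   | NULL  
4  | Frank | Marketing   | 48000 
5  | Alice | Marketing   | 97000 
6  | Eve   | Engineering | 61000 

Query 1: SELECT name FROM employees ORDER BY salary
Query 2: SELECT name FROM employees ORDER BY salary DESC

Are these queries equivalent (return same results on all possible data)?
No, not equivalent

Query 1 returns: [('Grace',), ('Frank',), ('Peggy',), ('Eve',), ('Niaj',), ('Alice',)]
Query 2 returns: [('Alice',), ('Niaj',), ('Peggy',), ('Eve',), ('Frank',), ('Grace',)]

Reason: ASC vs DESC gives opposite ordering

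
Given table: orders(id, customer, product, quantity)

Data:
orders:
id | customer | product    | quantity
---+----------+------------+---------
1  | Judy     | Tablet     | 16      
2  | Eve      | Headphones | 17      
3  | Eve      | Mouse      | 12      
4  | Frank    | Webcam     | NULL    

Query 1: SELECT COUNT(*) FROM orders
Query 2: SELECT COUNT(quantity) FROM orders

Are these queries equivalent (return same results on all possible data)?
No, not equivalent

Query 1 returns: [(4,)]
Query 2 returns: [(3,)]

Reason: COUNT(*) includes NULLs, COUNT(column) excludes them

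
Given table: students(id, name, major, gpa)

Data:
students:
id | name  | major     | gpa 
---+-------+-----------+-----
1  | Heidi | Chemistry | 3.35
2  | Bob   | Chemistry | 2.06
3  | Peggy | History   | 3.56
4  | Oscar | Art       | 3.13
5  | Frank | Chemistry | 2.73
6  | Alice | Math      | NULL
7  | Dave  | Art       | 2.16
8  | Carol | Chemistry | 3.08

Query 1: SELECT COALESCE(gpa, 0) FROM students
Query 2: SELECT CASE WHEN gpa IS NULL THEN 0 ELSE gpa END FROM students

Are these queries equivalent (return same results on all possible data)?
Yes, equivalent

Both queries return: [(0,), (2.06,), (2.16,), (2.73,), (3.08,), (3.13,), (3.35,), (3.56,)]

Reason: COALESCE vs CASE for NULL handling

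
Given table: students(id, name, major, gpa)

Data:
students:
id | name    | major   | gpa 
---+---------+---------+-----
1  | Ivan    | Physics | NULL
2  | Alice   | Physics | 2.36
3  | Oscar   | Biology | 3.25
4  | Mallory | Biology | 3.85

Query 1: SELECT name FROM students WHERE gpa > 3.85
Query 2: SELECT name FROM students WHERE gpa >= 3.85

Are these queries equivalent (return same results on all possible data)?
No, not equivalent

Query 1 returns: []
Query 2 returns: [('Mallory',)]

Reason: > vs >= gives different results when gpa = 3.85 exists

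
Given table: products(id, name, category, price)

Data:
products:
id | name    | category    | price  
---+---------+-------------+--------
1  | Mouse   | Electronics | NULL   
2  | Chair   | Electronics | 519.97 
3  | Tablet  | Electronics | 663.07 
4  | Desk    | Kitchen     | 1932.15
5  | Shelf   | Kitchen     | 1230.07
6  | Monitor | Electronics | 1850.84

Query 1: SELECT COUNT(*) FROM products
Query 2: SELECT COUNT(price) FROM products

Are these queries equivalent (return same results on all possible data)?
No, not equivalent

Query 1 returns: [(6,)]
Query 2 returns: [(5,)]

Reason: COUNT(*) includes NULLs, COUNT(column) excludes them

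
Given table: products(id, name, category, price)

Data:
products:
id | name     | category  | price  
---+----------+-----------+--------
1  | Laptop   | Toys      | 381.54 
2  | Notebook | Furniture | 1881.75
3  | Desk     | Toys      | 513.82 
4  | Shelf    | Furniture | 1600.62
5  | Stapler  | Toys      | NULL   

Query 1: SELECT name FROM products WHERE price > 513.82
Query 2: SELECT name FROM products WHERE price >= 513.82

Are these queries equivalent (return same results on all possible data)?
No, not equivalent

Query 1 returns: [('Notebook',), ('Shelf',)]
Query 2 returns: [('Notebook',), ('Desk',), ('Shelf',)]

Reason: > vs >= gives different results when price = 513.82 exists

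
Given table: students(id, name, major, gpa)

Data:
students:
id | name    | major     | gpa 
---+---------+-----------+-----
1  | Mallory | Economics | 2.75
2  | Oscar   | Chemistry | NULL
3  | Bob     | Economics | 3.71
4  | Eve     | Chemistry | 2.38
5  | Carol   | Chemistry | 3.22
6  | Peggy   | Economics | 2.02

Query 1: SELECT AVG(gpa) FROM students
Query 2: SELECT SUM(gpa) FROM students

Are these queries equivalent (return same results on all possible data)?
No, not equivalent

Query 1 returns: [(2.816,)]
Query 2 returns: [(14.08,)]

Reason: AVG vs SUM give different aggregate values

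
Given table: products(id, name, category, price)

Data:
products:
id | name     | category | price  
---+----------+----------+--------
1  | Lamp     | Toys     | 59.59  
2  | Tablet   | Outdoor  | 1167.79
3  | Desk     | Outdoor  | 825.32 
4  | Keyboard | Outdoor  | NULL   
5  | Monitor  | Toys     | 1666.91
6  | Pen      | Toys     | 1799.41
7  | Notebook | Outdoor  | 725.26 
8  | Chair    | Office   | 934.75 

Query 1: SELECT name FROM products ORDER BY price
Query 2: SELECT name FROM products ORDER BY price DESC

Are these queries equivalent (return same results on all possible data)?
No, not equivalent

Query 1 returns: [('Keyboard',), ('Lamp',), ('Notebook',), ('Desk',), ('Chair',), ('Tablet',), ('Monitor',), ('Pen',)]
Query 2 returns: [('Pen',), ('Monitor',), ('Tablet',), ('Chair',), ('Desk',), ('Notebook',), ('Lamp',), ('Keyboard',)]

Reason: ASC vs DESC gives opposite ordering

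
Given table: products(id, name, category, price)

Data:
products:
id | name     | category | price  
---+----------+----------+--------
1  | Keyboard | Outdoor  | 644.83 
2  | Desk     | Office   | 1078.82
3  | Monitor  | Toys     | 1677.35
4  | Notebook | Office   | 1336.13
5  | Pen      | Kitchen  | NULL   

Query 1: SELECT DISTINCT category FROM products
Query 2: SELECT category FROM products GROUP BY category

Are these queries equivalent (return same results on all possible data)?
Yes, equivalent

Both queries return: [('Kitchen',), ('Office',), ('Outdoor',), ('Toys',)]

Reason: Both get unique categorys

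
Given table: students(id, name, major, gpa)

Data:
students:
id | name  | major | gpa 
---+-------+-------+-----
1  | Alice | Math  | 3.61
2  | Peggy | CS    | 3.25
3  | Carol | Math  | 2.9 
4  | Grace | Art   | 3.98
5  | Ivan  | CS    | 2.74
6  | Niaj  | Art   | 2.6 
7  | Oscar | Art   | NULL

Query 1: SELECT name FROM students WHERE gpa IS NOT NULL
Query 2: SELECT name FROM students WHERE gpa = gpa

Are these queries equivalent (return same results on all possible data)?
Yes, equivalent

Both queries return: [('Alice',), ('Carol',), ('Grace',), ('Ivan',), ('Niaj',), ('Peggy',)]

Reason: IS NOT NULL vs self-equality (both exclude NULLs)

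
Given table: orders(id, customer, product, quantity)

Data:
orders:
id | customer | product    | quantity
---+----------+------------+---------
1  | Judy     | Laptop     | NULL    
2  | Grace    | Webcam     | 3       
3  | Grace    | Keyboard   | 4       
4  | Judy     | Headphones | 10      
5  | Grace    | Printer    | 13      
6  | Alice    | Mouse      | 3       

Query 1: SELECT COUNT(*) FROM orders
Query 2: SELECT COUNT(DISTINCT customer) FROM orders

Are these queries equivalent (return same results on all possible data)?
No, not equivalent

Query 1 returns: [(6,)]
Query 2 returns: [(3,)]

Reason: COUNT(*) counts rows, COUNT(DISTINCT customer) counts unique customers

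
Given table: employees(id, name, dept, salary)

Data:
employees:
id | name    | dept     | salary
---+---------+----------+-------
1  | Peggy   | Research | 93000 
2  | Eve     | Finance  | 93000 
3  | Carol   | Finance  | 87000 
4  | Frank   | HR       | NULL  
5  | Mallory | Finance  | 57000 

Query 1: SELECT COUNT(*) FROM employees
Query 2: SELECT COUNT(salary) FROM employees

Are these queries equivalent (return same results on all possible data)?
No, not equivalent

Query 1 returns: [(5,)]
Query 2 returns: [(4,)]

Reason: COUNT(*) includes NULLs, COUNT(column) excludes them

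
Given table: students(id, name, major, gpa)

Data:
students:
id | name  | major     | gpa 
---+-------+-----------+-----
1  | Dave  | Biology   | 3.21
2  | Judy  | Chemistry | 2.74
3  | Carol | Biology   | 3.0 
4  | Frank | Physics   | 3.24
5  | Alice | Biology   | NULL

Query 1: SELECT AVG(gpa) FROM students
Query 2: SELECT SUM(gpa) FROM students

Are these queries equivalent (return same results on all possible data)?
No, not equivalent

Query 1 returns: [(3.0475000000000003,)]
Query 2 returns: [(12.190000000000001,)]

Reason: AVG vs SUM give different aggregate values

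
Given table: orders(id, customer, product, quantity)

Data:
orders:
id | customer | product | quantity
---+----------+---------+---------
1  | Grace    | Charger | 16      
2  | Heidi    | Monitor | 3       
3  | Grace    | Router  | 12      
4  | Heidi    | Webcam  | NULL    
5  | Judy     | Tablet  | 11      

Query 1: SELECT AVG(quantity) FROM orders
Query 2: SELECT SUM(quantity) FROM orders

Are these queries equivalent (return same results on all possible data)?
No, not equivalent

Query 1 returns: [(10.5,)]
Query 2 returns: [(42,)]

Reason: AVG vs SUM give different aggregate values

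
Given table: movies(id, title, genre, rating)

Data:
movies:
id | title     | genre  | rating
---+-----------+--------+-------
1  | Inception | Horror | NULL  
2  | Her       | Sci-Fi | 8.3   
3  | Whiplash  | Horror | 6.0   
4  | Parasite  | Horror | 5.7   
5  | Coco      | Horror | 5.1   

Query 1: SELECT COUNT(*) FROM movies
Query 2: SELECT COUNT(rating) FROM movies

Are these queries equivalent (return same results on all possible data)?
No, not equivalent

Query 1 returns: [(5,)]
Query 2 returns: [(4,)]

Reason: COUNT(*) includes NULLs, COUNT(column) excludes them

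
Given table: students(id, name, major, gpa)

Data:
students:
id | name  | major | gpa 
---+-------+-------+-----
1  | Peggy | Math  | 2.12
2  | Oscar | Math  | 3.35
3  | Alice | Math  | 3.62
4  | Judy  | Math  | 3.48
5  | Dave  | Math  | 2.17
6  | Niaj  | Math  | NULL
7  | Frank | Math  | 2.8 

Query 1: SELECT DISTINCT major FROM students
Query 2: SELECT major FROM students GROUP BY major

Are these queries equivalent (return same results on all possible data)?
Yes, equivalent

Both queries return: [('Math',)]

Reason: Both get unique majors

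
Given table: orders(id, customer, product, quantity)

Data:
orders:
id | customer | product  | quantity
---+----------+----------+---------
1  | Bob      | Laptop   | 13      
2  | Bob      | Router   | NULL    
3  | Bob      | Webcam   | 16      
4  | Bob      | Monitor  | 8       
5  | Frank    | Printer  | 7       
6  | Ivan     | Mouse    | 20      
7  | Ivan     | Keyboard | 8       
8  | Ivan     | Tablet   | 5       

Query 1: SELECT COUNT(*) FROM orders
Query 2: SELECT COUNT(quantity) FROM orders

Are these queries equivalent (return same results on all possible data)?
No, not equivalent

Query 1 returns: [(8,)]
Query 2 returns: [(7,)]

Reason: COUNT(*) includes NULLs, COUNT(column) excludes them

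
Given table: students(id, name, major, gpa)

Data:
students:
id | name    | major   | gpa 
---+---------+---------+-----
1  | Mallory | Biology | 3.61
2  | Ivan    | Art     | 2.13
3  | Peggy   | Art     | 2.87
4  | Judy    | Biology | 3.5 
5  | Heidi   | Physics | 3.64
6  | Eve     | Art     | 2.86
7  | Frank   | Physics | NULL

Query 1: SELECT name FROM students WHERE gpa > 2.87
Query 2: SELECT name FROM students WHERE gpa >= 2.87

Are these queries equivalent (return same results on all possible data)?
No, not equivalent

Query 1 returns: [('Mallory',), ('Judy',), ('Heidi',)]
Query 2 returns: [('Mallory',), ('Peggy',), ('Judy',), ('Heidi',)]

Reason: > vs >= gives different results when gpa = 2.87 exists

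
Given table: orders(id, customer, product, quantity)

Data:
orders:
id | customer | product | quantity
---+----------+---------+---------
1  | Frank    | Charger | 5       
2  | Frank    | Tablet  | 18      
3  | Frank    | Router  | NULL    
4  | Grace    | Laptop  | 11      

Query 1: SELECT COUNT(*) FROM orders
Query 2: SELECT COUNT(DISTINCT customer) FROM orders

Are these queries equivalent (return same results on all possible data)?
No, not equivalent

Query 1 returns: [(4,)]
Query 2 returns: [(2,)]

Reason: COUNT(*) counts rows, COUNT(DISTINCT customer) counts unique customers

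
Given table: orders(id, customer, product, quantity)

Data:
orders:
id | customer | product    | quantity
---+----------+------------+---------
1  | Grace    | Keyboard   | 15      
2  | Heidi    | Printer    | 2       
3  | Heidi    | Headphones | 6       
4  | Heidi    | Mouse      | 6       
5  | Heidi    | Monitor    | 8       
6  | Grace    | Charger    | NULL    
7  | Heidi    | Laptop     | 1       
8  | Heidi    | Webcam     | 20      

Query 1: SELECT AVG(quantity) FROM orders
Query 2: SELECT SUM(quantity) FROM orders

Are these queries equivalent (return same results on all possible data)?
No, not equivalent

Query 1 returns: [(8.285714285714286,)]
Query 2 returns: [(58,)]

Reason: AVG vs SUM give different aggregate values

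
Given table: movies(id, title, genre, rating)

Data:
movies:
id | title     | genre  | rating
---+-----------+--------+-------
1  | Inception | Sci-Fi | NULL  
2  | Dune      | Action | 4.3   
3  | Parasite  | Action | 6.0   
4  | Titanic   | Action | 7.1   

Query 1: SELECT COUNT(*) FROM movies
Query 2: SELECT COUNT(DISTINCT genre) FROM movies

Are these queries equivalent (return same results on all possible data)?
No, not equivalent

Query 1 returns: [(4,)]
Query 2 returns: [(2,)]

Reason: COUNT(*) counts rows, COUNT(DISTINCT genre) counts unique genres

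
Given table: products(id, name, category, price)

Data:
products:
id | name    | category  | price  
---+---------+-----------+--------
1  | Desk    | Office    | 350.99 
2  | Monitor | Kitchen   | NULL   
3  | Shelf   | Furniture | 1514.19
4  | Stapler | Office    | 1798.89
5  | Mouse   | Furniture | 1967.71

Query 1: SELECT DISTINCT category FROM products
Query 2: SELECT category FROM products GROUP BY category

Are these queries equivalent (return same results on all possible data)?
Yes, equivalent

Both queries return: [('Furniture',), ('Kitchen',), ('Office',)]

Reason: Both get unique categorys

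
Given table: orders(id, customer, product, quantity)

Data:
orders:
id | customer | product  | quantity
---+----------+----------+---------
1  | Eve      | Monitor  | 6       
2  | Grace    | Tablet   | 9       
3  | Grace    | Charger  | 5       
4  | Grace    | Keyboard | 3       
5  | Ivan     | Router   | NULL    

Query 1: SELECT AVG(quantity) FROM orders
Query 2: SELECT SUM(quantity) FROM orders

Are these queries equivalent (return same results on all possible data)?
No, not equivalent

Query 1 returns: [(5.75,)]
Query 2 returns: [(23,)]

Reason: AVG vs SUM give different aggregate values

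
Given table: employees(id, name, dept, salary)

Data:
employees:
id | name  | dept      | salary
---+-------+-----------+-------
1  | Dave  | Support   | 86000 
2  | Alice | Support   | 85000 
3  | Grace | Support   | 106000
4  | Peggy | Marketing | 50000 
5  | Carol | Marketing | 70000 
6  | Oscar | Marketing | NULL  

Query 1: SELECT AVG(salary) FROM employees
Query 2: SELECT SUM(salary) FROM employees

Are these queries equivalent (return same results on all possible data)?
No, not equivalent

Query 1 returns: [(79400.0,)]
Query 2 returns: [(397000,)]

Reason: AVG vs SUM give different aggregate values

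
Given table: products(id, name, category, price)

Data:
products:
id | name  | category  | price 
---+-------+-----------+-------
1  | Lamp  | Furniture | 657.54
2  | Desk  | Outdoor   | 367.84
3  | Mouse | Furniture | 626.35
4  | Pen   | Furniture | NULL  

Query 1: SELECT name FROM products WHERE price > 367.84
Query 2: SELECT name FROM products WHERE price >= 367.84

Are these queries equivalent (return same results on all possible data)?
No, not equivalent

Query 1 returns: [('Lamp',), ('Mouse',)]
Query 2 returns: [('Lamp',), ('Desk',), ('Mouse',)]

Reason: > vs >= gives different results when price = 367.84 exists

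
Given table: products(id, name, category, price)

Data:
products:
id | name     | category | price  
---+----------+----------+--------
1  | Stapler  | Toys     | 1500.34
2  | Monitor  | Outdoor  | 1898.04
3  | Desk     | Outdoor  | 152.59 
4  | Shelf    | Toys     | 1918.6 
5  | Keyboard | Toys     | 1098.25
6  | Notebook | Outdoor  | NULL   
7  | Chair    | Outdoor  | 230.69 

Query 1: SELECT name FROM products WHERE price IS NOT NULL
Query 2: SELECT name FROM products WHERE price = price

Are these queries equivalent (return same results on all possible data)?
Yes, equivalent

Both queries return: [('Chair',), ('Desk',), ('Keyboard',), ('Monitor',), ('Shelf',), ('Stapler',)]

Reason: IS NOT NULL vs self-equality (both exclude NULLs)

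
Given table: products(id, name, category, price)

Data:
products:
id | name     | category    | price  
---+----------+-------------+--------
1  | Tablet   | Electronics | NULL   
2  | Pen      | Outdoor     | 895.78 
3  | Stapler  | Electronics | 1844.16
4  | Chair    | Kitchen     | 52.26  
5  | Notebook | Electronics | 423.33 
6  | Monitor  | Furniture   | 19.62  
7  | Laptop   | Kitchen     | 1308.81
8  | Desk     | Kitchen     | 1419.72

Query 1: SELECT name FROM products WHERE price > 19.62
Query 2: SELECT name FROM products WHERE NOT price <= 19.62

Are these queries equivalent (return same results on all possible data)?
Yes, equivalent

Both queries return: [('Chair',), ('Desk',), ('Laptop',), ('Notebook',), ('Pen',), ('Stapler',)]

Reason: Both filter price > 19.62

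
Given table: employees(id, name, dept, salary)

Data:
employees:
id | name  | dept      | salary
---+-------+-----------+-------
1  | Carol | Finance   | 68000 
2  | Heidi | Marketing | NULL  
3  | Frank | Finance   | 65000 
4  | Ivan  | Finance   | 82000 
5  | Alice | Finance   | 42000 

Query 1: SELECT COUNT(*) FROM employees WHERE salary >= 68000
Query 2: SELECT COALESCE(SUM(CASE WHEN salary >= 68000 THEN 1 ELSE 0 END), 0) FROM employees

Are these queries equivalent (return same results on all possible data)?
Yes, equivalent

Both queries return: [(2,)]

Reason: COUNT with WHERE vs conditional SUM (COALESCE handles empty-table NULL)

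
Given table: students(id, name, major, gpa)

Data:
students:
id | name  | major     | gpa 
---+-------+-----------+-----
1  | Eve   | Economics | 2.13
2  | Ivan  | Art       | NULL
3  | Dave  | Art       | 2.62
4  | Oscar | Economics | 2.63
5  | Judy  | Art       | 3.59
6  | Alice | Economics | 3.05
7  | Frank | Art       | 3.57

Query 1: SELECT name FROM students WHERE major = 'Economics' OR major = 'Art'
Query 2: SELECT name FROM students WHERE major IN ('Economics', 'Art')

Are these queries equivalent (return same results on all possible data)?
Yes, equivalent

Both queries return: [('Alice',), ('Dave',), ('Eve',), ('Frank',), ('Ivan',), ('Judy',), ('Oscar',)]

Reason: OR vs IN are equivalent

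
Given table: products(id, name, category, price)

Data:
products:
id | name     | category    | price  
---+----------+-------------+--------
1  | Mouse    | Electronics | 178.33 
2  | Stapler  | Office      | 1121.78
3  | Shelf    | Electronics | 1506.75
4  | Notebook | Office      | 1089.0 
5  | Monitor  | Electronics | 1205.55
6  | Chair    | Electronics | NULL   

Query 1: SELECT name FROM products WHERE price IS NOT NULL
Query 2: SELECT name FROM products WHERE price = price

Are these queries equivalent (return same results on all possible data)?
Yes, equivalent

Both queries return: [('Monitor',), ('Mouse',), ('Notebook',), ('Shelf',), ('Stapler',)]

Reason: IS NOT NULL vs self-equality (both exclude NULLs)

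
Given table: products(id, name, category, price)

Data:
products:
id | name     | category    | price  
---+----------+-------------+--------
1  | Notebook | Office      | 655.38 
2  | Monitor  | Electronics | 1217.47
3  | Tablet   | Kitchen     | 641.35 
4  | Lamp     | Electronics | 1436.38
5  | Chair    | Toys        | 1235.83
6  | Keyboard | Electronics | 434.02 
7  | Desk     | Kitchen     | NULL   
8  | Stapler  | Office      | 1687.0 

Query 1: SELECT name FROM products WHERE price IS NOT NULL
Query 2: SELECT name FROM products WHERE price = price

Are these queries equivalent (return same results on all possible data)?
Yes, equivalent

Both queries return: [('Chair',), ('Keyboard',), ('Lamp',), ('Monitor',), ('Notebook',), ('Stapler',), ('Tablet',)]

Reason: IS NOT NULL vs self-equality (both exclude NULLs)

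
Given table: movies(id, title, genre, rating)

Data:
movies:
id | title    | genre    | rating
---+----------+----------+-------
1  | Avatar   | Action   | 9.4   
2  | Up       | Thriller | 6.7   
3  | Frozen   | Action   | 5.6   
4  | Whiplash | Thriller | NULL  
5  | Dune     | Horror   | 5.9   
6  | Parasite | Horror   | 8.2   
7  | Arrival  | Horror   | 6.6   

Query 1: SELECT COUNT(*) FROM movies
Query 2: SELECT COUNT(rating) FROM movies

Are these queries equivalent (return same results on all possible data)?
No, not equivalent

Query 1 returns: [(7,)]
Query 2 returns: [(6,)]

Reason: COUNT(*) includes NULLs, COUNT(column) excludes them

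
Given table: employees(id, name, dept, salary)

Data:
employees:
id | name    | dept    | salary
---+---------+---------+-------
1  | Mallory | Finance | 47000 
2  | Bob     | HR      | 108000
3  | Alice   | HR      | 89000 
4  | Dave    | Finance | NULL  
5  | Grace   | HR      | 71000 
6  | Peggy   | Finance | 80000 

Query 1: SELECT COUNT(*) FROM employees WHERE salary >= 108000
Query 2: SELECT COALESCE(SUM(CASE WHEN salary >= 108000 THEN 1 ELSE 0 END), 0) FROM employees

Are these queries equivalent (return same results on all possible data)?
Yes, equivalent

Both queries return: [(1,)]

Reason: COUNT with WHERE vs conditional SUM (COALESCE handles empty-table NULL)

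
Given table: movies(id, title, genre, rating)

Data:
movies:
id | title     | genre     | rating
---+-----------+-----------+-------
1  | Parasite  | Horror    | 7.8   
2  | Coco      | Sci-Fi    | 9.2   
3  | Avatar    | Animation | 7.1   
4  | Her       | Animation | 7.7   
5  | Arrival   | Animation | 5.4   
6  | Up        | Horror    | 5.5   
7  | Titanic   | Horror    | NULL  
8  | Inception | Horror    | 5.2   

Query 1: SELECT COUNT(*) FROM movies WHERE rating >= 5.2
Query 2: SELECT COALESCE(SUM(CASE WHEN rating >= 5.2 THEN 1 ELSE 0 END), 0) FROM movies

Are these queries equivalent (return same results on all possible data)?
Yes, equivalent

Both queries return: [(7,)]

Reason: COUNT with WHERE vs conditional SUM (COALESCE handles empty-table NULL)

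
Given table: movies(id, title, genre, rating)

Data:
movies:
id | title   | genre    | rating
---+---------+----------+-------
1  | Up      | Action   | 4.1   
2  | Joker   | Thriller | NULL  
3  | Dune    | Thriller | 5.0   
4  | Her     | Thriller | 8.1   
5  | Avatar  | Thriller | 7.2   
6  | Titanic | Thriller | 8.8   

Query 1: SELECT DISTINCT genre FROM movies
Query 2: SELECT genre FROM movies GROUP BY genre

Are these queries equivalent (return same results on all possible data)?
Yes, equivalent

Both queries return: [('Action',), ('Thriller',)]

Reason: Both get unique genres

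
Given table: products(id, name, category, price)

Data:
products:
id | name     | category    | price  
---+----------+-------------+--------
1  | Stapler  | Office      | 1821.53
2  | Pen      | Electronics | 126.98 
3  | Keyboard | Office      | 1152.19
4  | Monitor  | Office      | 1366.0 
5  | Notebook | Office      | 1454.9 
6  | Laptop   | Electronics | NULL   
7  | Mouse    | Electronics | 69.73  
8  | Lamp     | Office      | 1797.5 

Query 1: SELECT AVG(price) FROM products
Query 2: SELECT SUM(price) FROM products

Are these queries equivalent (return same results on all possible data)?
No, not equivalent

Query 1 returns: [(1112.69,)]
Query 2 returns: [(7788.83,)]

Reason: AVG vs SUM give different aggregate values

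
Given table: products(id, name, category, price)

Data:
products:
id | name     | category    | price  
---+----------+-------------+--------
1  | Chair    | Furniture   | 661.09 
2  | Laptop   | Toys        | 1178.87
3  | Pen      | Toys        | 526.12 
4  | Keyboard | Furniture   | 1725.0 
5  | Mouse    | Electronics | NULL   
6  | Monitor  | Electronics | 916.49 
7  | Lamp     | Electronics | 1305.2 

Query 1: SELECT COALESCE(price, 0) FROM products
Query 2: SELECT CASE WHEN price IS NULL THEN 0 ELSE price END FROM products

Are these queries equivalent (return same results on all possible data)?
Yes, equivalent

Both queries return: [(0,), (526.12,), (661.09,), (916.49,), (1178.87,), (1305.2,), (1725.0,)]

Reason: COALESCE vs CASE for NULL handling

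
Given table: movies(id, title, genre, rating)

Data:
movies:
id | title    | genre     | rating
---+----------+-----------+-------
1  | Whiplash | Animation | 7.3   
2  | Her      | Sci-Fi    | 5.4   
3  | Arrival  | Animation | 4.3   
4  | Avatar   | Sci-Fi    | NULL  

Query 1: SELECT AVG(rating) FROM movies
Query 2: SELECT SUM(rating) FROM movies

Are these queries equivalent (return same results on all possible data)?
No, not equivalent

Query 1 returns: [(5.666666666666667,)]
Query 2 returns: [(17.0,)]

Reason: AVG vs SUM give different aggregate values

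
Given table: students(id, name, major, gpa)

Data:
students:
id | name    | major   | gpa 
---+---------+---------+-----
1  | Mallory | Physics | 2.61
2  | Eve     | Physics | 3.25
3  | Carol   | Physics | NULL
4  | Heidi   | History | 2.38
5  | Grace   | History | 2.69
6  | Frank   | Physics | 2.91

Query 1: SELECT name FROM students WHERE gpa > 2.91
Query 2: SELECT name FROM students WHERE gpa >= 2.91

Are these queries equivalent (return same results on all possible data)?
No, not equivalent

Query 1 returns: [('Eve',)]
Query 2 returns: [('Eve',), ('Frank',)]

Reason: > vs >= gives different results when gpa = 2.91 exists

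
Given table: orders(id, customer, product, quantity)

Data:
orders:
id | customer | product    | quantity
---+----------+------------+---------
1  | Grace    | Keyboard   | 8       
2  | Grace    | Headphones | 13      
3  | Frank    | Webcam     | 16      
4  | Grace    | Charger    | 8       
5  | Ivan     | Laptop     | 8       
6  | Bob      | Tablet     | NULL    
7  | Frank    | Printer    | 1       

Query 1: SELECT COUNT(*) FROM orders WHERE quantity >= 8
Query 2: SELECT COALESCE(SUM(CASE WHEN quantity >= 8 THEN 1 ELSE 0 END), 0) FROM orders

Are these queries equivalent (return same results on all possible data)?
Yes, equivalent

Both queries return: [(5,)]

Reason: COUNT with WHERE vs conditional SUM (COALESCE handles empty-table NULL)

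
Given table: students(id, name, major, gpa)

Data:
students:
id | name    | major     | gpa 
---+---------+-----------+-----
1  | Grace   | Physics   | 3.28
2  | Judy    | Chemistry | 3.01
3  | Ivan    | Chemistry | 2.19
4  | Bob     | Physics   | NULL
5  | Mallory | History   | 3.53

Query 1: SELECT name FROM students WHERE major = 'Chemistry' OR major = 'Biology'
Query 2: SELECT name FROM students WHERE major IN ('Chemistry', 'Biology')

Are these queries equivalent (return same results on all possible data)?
Yes, equivalent

Both queries return: [('Ivan',), ('Judy',)]

Reason: OR vs IN are equivalent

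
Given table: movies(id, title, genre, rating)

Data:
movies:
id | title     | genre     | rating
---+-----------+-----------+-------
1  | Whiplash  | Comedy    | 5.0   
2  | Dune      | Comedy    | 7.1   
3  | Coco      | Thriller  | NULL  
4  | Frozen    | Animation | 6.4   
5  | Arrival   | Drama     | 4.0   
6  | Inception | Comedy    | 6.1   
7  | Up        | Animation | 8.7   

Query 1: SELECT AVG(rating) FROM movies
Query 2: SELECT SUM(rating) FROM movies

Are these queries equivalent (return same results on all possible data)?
No, not equivalent

Query 1 returns: [(6.216666666666666,)]
Query 2 returns: [(37.3,)]

Reason: AVG vs SUM give different aggregate values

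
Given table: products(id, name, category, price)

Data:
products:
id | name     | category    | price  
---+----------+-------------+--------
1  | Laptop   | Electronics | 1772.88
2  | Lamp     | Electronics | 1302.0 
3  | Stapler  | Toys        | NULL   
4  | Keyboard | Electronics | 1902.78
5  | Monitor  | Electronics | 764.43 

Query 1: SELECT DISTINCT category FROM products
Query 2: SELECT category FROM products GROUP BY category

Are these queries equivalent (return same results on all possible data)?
Yes, equivalent

Both queries return: [('Electronics',), ('Toys',)]

Reason: Both get unique categorys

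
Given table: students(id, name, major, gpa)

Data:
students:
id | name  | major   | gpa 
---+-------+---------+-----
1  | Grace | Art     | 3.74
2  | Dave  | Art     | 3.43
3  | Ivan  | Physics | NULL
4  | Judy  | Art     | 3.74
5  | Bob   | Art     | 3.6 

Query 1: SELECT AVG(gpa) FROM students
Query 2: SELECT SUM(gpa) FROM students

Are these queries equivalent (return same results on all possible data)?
No, not equivalent

Query 1 returns: [(3.6275000000000004,)]
Query 2 returns: [(14.510000000000002,)]

Reason: AVG vs SUM give different aggregate values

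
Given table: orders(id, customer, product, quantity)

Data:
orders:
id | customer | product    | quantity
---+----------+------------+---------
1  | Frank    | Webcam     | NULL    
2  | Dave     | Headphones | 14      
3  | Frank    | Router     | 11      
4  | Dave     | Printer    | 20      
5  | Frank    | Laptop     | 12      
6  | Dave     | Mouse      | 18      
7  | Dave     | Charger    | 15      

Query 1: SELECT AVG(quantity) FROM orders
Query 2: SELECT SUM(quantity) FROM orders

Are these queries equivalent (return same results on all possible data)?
No, not equivalent

Query 1 returns: [(15.0,)]
Query 2 returns: [(90,)]

Reason: AVG vs SUM give different aggregate values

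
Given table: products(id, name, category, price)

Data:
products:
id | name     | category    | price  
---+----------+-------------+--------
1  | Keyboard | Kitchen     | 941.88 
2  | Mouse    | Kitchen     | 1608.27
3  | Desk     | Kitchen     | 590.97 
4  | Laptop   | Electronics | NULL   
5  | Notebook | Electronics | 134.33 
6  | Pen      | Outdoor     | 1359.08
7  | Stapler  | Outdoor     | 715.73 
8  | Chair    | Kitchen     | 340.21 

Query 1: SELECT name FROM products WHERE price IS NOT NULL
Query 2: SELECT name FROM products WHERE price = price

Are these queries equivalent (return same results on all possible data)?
Yes, equivalent

Both queries return: [('Chair',), ('Desk',), ('Keyboard',), ('Mouse',), ('Notebook',), ('Pen',), ('Stapler',)]

Reason: IS NOT NULL vs self-equality (both exclude NULLs)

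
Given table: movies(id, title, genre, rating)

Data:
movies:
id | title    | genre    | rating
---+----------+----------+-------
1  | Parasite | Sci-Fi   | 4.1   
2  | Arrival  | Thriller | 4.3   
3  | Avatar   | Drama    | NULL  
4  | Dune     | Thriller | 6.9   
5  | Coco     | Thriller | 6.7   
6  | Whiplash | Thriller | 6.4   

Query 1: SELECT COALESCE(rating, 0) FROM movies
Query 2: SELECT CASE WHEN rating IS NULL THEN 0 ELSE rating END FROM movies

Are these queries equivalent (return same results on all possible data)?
Yes, equivalent

Both queries return: [(0,), (4.1,), (4.3,), (6.4,), (6.7,), (6.9,)]

Reason: COALESCE vs CASE for NULL handling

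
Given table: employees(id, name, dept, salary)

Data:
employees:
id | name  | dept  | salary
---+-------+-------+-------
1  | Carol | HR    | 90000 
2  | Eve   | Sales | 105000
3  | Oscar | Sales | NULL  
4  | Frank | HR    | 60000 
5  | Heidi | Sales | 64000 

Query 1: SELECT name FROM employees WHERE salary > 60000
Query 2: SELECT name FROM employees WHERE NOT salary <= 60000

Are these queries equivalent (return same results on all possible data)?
Yes, equivalent

Both queries return: [('Carol',), ('Eve',), ('Heidi',)]

Reason: Both filter salary > 60000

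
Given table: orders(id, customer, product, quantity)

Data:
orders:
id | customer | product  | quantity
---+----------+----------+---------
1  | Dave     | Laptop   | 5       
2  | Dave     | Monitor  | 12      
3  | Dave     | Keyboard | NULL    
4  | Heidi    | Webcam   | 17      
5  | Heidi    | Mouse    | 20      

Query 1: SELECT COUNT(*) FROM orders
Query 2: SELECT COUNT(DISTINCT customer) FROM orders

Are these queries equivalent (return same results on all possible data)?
No, not equivalent

Query 1 returns: [(5,)]
Query 2 returns: [(2,)]

Reason: COUNT(*) counts rows, COUNT(DISTINCT customer) counts unique customers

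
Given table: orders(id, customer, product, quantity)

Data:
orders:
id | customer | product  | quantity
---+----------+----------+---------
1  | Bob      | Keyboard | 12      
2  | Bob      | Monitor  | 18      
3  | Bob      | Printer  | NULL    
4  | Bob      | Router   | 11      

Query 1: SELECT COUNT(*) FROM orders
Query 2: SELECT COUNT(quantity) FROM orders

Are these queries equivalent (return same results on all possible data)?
No, not equivalent

Query 1 returns: [(4,)]
Query 2 returns: [(3,)]

Reason: COUNT(*) includes NULLs, COUNT(column) excludes them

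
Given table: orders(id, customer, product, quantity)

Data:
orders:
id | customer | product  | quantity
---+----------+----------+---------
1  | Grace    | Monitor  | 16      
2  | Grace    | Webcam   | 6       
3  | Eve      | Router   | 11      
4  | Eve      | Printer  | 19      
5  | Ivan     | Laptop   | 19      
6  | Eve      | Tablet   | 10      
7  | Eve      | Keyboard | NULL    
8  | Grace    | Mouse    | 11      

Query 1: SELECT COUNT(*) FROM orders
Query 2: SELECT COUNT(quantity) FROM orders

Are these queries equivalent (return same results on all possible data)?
No, not equivalent

Query 1 returns: [(8,)]
Query 2 returns: [(7,)]

Reason: COUNT(*) includes NULLs, COUNT(column) excludes them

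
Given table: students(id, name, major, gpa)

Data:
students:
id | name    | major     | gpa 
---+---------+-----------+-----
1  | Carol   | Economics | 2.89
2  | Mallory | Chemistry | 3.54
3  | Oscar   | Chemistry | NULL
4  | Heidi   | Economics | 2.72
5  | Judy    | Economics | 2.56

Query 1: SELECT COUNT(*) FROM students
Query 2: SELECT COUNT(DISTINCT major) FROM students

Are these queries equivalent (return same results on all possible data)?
No, not equivalent

Query 1 returns: [(5,)]
Query 2 returns: [(2,)]

Reason: COUNT(*) counts rows, COUNT(DISTINCT major) counts unique majors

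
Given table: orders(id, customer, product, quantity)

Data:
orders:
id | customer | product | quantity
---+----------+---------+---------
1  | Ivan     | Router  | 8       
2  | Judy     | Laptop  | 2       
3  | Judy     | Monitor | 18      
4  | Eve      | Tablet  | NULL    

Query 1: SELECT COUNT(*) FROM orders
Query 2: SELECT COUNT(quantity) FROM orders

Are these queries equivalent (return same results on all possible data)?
No, not equivalent

Query 1 returns: [(4,)]
Query 2 returns: [(3,)]

Reason: COUNT(*) includes NULLs, COUNT(column) excludes them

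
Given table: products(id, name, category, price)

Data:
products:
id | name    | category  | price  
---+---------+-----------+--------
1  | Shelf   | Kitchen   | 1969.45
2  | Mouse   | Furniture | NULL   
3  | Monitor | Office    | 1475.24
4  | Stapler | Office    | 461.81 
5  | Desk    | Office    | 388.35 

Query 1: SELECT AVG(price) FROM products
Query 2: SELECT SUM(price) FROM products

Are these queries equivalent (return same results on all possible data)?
No, not equivalent

Query 1 returns: [(1073.7125,)]
Query 2 returns: [(4294.85,)]

Reason: AVG vs SUM give different aggregate values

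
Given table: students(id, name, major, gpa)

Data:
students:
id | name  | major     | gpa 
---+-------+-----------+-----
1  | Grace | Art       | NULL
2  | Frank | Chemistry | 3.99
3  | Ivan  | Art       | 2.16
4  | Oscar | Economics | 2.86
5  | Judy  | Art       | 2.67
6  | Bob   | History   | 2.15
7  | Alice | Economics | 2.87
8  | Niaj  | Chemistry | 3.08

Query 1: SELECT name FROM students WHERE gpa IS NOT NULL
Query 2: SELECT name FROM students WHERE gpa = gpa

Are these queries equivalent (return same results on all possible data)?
Yes, equivalent

Both queries return: [('Alice',), ('Bob',), ('Frank',), ('Ivan',), ('Judy',), ('Niaj',), ('Oscar',)]

Reason: IS NOT NULL vs self-equality (both exclude NULLs)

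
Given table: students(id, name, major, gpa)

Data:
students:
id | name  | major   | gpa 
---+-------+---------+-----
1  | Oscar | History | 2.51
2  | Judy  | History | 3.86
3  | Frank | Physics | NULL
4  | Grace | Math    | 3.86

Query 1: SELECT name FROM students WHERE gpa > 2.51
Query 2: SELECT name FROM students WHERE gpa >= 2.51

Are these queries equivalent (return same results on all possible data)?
No, not equivalent

Query 1 returns: [('Judy',), ('Grace',)]
Query 2 returns: [('Oscar',), ('Judy',), ('Grace',)]

Reason: > vs >= gives different results when gpa = 2.51 exists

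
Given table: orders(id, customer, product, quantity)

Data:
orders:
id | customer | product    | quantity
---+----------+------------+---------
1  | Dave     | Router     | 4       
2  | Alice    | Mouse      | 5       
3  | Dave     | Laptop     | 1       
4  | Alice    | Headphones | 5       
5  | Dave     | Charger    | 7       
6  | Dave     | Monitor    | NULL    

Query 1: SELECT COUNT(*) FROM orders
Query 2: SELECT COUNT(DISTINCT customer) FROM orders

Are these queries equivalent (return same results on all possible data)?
No, not equivalent

Query 1 returns: [(6,)]
Query 2 returns: [(2,)]

Reason: COUNT(*) counts rows, COUNT(DISTINCT customer) counts unique customers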